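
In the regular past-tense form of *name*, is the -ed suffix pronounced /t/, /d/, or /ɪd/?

/d/

The stem *name* ends in a voiced sound other than /d/.
The -ed suffix is realized as /ɪd/ after /t, d/; as /t/ after other voiceless consonants; and as /d/ after other voiced sounds.
So -ed on *name* is pronounced /d/.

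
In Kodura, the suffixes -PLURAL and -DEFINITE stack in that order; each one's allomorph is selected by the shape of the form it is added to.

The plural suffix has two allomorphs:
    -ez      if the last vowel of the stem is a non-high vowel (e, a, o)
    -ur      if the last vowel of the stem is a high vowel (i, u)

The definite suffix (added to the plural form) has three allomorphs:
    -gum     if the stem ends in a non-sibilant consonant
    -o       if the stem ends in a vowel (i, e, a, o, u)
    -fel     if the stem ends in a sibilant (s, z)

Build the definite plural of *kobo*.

Since the last vowel of *kobo* is /o/ (a non-high vowel), it takes -ez, giving *koboez*.
The plural form *koboez* — final sound /z/ (a sibilant) → -fel → *koboezfel*.

koboezfel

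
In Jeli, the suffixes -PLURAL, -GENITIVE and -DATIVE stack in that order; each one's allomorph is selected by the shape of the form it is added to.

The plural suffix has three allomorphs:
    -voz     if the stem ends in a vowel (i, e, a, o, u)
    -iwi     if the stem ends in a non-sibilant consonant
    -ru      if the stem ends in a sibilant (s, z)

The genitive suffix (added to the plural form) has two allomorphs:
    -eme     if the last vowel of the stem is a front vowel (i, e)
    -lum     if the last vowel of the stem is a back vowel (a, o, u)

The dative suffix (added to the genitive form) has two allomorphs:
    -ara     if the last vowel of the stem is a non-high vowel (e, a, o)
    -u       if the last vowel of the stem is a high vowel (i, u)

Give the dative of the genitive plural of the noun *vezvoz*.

*vezvoz*: final sound = /z/, a sibilant → -ru → *vezvozru*.
The plural form *vezvozru* — last vowel /u/ (a back vowel) → -lum → *vezvozrulum*.
The genitive form *vezvozrulum* — last vowel /u/ (a high vowel) → -u → *vezvozrulumu*.

vezvozrulumu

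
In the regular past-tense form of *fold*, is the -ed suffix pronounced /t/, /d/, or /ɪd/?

The stem *fold* ends in /t/ or /d/.
The -ed suffix is realized as /ɪd/ after /t, d/; as /t/ after other voiceless consonants; and as /d/ after other voiced sounds.
So -ed on *fold* is pronounced /ɪd/.

/ɪd/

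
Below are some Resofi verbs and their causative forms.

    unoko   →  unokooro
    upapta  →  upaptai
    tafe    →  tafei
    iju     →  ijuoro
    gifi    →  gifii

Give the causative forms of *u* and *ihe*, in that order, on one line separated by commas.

Looking at the last vowel of each stem: -oro when the last vowel of the stem is a rounded vowel (*unoko*, *iju*); -i when the last vowel of the stem is an unrounded vowel (*upapta*, *tafe*, *gifi*).
The last vowel of *u* is /u/, which is a rounded vowel, so the suffix is -oro, giving *uoro*.
Since the last vowel of *ihe* is /e/ (an unrounded vowel), it takes -i, giving *ihei*.

uoro, ihei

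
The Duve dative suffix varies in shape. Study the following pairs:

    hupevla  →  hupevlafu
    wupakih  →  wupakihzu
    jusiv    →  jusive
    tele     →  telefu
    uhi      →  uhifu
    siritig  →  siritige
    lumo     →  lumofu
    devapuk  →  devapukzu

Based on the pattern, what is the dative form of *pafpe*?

The alternation tracks the final sound of the stem — -zu when the stem ends in a voiceless consonant (*wupakih*, *devapuk*); -e when the stem ends in a voiced consonant (*jusiv*, *siritig*); -fu when the stem ends in a vowel (*hupevla*, *tele*, *uhi*, *lumo*).
Since the final sound of *pafpe* is /e/ (a vowel), it takes -fu, giving *pafpefu*.

pafpefu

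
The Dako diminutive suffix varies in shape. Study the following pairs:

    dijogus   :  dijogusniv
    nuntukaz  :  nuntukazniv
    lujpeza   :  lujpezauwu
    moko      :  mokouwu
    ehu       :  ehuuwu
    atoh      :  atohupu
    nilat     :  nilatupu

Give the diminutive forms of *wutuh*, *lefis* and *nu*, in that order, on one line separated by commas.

Looking at the final sound of each stem: -niv when the stem ends in a sibilant (*dijogus*, *nuntukaz*); -upu when the stem ends in a non-sibilant consonant (*atoh*, *nilat*); -uwu when the stem ends in a vowel (*lujpeza*, *moko*, *ehu*).
Since the final sound of *wutuh* is /h/ (a non-sibilant consonant), it takes -upu, giving *wutuhupu*.
*lefis*: final sound = /s/, a sibilant → -niv → *lefisniv*.
Since the final sound of *nu* is /u/ (a vowel), it takes -uwu, giving *nuuwu*.

wutuhupu, lefisniv, nuuwu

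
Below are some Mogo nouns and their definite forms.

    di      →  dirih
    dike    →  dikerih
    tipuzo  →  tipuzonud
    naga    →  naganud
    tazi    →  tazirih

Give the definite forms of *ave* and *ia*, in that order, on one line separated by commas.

averih, ianud

The alternation tracks the last vowel of the stem — -rih when the last vowel of the stem is a front vowel (*di*, *dike*, *tazi*); -nud when the last vowel of the stem is a back vowel (*tipuzo*, *naga*).
*ave* — last vowel /e/ (a front vowel) → -rih → *averih*.
*ia*: last vowel = /a/, a back vowel → -nud → *ianud*.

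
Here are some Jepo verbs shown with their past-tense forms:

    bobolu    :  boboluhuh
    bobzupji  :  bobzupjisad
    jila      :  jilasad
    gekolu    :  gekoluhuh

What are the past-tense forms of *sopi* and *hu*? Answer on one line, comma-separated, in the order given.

sopisad, huhuh

Looking at the last vowel of each stem: -huh when the last vowel of the stem is a rounded vowel (*bobolu*, *gekolu*); -sad when the last vowel of the stem is an unrounded vowel (*bobzupji*, *jila*).
Since the last vowel of *sopi* is /i/ (an unrounded vowel), it takes -sad, giving *sopisad*.
Since the last vowel of *hu* is /u/ (a rounded vowel), it takes -huh, giving *huhuh*.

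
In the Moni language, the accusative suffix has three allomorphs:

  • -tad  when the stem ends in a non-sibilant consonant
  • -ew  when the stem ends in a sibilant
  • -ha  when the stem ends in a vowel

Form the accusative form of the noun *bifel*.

bifeltad

*bifel*: final sound = /l/, a non-sibilant consonant → -tad → *bifeltad*.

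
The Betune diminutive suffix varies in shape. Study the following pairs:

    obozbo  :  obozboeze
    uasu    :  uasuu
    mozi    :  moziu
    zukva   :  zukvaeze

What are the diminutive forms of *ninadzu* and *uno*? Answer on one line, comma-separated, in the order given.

ninadzuu, unoeze

The suffix is conditioned by the last vowel: -u when the last vowel of the stem is a high vowel (*uasu*, *mozi*); -eze when the last vowel of the stem is a non-high vowel (*obozbo*, *zukva*).
The last vowel of *ninadzu* is /u/, which is a high vowel, so the suffix is -u, giving *ninadzuu*.
*uno* — last vowel /o/ (a non-high vowel) → -eze → *unoeze*.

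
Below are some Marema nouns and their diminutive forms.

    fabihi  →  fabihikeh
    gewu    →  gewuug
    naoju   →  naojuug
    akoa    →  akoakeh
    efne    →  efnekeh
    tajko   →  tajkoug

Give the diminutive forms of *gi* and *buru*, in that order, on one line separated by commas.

gikeh, buruug

The pattern is rounding harmony: -ug when the last vowel of the stem is a rounded vowel (*gewu*, *naoju*, *tajko*); -keh when the last vowel of the stem is an unrounded vowel (*fabihi*, *akoa*, *efne*).
*gi* — last vowel /i/ (an unrounded vowel) → -keh → *gikeh*.
*buru* — last vowel /u/ (a rounded vowel) → -ug → *buruug*.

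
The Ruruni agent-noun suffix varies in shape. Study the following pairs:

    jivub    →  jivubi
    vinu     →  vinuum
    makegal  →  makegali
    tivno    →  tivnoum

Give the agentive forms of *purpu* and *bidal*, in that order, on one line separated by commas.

Looking at the final sound of each stem: -i when the stem ends in a consonant (*jivub*, *makegal*); -um when the stem ends in a vowel (*vinu*, *tivno*).
Since the final sound of *purpu* is /u/ (a vowel), it takes -um, giving *purpuum*.
The final sound of *bidal* is /l/, which is a consonant, so the suffix is -i, giving *bidali*.

purpuum, bidali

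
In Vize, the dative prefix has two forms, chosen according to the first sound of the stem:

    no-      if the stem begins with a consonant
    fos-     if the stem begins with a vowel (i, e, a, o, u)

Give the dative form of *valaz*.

The first sound of *valaz* is /v/, which is a consonant, so the prefix is no-, giving *novalaz*.

novalaz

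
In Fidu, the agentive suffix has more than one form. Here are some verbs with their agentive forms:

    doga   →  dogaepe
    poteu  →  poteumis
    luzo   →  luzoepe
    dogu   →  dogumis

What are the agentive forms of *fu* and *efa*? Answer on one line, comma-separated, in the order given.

fumis, efaepe

The suffix is conditioned by the last vowel: -mis when the last vowel of the stem is a high vowel (*poteu*, *dogu*); -epe when the last vowel of the stem is a non-high vowel (*doga*, *luzo*).
The last vowel of *fu* is /u/, which is a high vowel, so the suffix is -mis, giving *fumis*.
Since the last vowel of *efa* is /a/ (a non-high vowel), it takes -epe, giving *efaepe*.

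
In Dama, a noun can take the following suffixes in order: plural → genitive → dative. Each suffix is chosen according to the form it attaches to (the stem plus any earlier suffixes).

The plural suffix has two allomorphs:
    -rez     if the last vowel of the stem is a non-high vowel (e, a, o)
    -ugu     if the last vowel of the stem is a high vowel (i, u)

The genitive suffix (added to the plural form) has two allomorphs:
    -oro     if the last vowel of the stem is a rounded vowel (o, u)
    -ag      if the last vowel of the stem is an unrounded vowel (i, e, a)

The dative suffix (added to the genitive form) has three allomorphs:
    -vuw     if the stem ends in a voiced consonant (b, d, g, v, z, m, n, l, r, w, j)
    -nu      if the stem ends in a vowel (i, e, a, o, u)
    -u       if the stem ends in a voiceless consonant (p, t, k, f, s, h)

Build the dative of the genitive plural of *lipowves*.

lipowvesrezagvuw

Since the last vowel of *lipowves* is /e/ (a non-high vowel), it takes -rez, giving *lipowvesrez*.
The last vowel of the plural form *lipowvesrez* is /e/, which is an unrounded vowel, so the genitive suffix is -ag, giving *lipowvesrezag*.
The genitive form *lipowvesrezag*: final sound = /g/, a voiced consonant → -vuw → *lipowvesrezagvuw*.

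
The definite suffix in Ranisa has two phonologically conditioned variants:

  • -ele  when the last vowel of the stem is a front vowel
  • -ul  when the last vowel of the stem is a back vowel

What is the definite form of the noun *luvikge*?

luvikgeele

The last vowel of *luvikge* is /e/, which is a front vowel, so the suffix is -ele, giving *luvikgeele*.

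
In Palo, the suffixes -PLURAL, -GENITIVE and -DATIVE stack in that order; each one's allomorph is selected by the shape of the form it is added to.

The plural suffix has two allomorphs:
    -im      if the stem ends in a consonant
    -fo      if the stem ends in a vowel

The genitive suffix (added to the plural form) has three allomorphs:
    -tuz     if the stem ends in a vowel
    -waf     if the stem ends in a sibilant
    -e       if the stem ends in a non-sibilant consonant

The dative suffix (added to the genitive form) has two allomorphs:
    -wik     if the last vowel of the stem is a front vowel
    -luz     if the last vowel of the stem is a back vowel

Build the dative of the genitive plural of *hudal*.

The final sound of *hudal* is /l/, which is a consonant, so the plural suffix is -im, giving *hudalim*.
The plural form *hudalim* — final sound /m/ (a non-sibilant consonant) → -e → *hudalime*.
The last vowel of the genitive form *hudalime* is /e/, which is a front vowel, so the dative suffix is -wik, giving *hudalimewik*.

hudalimewik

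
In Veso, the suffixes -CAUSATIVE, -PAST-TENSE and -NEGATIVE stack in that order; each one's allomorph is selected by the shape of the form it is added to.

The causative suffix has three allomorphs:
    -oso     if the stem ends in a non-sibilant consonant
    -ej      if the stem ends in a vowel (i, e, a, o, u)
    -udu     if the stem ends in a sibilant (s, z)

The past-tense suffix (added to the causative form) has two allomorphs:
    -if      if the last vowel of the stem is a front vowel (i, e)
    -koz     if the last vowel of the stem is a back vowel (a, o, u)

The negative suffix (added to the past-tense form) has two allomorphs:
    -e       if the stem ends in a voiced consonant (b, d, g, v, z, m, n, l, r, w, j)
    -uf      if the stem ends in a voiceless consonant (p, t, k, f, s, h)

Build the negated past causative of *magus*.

magusudukoze

*magus* — final sound /s/ (a sibilant) → -udu → *magusudu*.
The last vowel of the causative form *magusudu* is /u/, which is a back vowel, so the past-tense suffix is -koz, giving *magusudukoz*.
The final consonant of the past-tense form *magusudukoz* is /z/, which is voiced, so the negative suffix is -e, giving *magusudukoze*.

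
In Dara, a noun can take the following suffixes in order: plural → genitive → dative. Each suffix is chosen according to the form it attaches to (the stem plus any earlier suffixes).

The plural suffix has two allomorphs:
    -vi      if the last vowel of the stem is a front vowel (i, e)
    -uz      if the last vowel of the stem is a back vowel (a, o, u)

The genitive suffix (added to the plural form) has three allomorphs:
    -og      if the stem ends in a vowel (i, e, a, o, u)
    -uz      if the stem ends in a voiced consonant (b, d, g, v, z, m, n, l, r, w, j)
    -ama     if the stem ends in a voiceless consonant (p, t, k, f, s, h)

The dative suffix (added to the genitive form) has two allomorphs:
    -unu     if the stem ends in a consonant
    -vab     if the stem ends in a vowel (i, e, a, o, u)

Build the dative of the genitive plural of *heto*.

The last vowel of *heto* is /o/, which is a back vowel, so the plural suffix is -uz, giving *hetouz*.
Since the final sound of the plural form *hetouz* is /z/ (a voiced consonant), it takes -uz, giving *hetouzuz*.
The genitive form *hetouzuz* — final sound /z/ (a consonant) → -unu → *hetouzuzunu*.

hetouzuzunu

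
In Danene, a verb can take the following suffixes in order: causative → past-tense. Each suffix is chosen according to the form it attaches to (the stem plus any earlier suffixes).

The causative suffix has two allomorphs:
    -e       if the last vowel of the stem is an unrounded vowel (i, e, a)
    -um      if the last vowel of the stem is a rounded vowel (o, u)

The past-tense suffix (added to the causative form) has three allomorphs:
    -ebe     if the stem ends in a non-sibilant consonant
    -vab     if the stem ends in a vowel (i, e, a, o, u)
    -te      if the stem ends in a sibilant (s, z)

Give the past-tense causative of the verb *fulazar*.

fulazarevab

*fulazar*: last vowel = /a/, an unrounded vowel → -e → *fulazare*.
Since the final sound of the causative form *fulazare* is /e/ (a vowel), it takes -vab, giving *fulazarevab*.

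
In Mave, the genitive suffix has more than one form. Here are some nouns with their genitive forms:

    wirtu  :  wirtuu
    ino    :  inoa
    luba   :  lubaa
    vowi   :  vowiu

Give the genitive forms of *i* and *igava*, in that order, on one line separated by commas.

The pattern is height harmony: -u when the last vowel of the stem is a high vowel (*wirtu*, *vowi*); -a when the last vowel of the stem is a non-high vowel (*ino*, *luba*).
The last vowel of *i* is /i/, which is a high vowel, so the suffix is -u, giving *iu*.
The last vowel of *igava* is /a/, which is a non-high vowel, so the suffix is -a, giving *igavaa*.

iu, igavaa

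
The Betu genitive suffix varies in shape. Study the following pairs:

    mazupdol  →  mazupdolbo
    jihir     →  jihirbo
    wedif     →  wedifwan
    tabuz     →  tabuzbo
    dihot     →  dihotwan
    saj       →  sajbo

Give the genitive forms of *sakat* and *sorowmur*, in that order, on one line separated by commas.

sakatwan, sorowmurbo

The pattern is voicing of the final consonant: -wan when the stem ends in a voiceless consonant (*wedif*, *dihot*); -bo when the stem ends in a voiced consonant (*mazupdol*, *jihir*, *tabuz*, *saj*).
*sakat*: final consonant = /t/, voiceless → -wan → *sakatwan*.
The final consonant of *sorowmur* is /r/, which is voiced, so the suffix is -bo, giving *sorowmurbo*.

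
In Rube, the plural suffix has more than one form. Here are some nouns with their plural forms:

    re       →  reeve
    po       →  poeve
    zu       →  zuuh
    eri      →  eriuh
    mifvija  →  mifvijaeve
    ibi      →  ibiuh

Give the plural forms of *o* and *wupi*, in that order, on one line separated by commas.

oeve, wupiuh

The suffix is conditioned by the last vowel: -uh when the last vowel of the stem is a high vowel (*zu*, *eri*, *ibi*); -eve when the last vowel of the stem is a non-high vowel (*re*, *po*, *mifvija*).
The last vowel of *o* is /o/, which is a non-high vowel, so the suffix is -eve, giving *oeve*.
*wupi* — last vowel /i/ (a high vowel) → -uh → *wupiuh*.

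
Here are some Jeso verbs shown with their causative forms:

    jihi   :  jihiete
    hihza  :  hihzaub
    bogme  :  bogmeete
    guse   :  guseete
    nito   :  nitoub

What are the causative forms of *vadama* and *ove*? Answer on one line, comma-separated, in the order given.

Looking at the last vowel of each stem: -ete when the last vowel of the stem is a front vowel (*jihi*, *bogme*, *guse*); -ub when the last vowel of the stem is a back vowel (*hihza*, *nito*).
*vadama* — last vowel /a/ (a back vowel) → -ub → *vadamaub*.
*ove*: last vowel = /e/, a front vowel → -ete → *oveete*.

vadamaub, oveete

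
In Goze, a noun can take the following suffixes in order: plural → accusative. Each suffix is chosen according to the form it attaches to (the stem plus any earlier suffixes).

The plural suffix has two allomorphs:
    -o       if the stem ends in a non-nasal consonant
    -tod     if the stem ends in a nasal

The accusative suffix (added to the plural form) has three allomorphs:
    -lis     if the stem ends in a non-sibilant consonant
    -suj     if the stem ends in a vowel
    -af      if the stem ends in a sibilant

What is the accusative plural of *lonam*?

The final consonant of *lonam* is /m/, which is a nasal, so the plural suffix is -tod, giving *lonamtod*.
The plural form *lonamtod*: final sound = /d/, a non-sibilant consonant → -lis → *lonamtodlis*.

lonamtodlis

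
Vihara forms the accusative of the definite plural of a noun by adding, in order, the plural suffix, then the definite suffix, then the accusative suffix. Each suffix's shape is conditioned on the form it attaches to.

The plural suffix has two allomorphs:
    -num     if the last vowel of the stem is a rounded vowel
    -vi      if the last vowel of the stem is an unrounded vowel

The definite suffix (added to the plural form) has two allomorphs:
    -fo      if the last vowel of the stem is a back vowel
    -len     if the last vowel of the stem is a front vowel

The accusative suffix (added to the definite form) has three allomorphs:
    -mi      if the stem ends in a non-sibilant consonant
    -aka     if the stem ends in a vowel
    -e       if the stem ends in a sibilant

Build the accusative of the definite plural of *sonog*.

*sonog*: last vowel = /o/, a rounded vowel → -num → *sonognum*.
The plural form *sonognum*: last vowel = /u/, a back vowel → -fo → *sonognumfo*.
The final sound of the definite form *sonognumfo* is /o/, which is a vowel, so the accusative suffix is -aka, giving *sonognumfoaka*.

sonognumfoaka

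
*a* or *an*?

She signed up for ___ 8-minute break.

The indefinite article is chosen by the initial *sound* of the following word, not its spelling.
The number *8* is spoken "eight", beginning with /eɪt/ — a vowel sound.
So the article is *an*: She signed up for an 8-minute break.

an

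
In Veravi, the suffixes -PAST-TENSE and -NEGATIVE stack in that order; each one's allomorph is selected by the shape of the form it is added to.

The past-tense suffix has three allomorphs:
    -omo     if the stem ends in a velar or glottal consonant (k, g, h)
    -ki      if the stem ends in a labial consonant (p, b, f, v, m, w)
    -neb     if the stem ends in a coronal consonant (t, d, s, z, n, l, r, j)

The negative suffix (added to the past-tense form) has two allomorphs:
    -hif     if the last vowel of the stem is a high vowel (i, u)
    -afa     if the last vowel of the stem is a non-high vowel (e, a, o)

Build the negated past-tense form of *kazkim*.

kazkimkihif

The final consonant of *kazkim* is /m/, which is labial, so the past-tense suffix is -ki, giving *kazkimki*.
The last vowel of the past-tense form *kazkimki* is /i/, which is a high vowel, so the negative suffix is -hif, giving *kazkimkihif*.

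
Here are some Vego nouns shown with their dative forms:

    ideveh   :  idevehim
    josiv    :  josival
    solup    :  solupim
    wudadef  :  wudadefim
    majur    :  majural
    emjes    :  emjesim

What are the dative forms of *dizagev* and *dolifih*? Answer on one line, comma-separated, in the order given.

dizageval, dolifihim

Looking at the final consonant of each stem: -im when the stem ends in a voiceless consonant (*ideveh*, *solup*, *wudadef*, *emjes*); -al when the stem ends in a voiced consonant (*josiv*, *majur*).
*dizagev* — final consonant /v/ (voiced) → -al → *dizageval*.
*dolifih*: final consonant = /h/, voiceless → -im → *dolifihim*.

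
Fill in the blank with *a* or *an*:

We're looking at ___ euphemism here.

The indefinite article is chosen by the initial *sound* of the following word, not its spelling.
*euphemism* begins with the sound /juː/ (eu pronounced /juː/) — a consonant sound.
So the article is *a*: We're looking at a euphemism here.

a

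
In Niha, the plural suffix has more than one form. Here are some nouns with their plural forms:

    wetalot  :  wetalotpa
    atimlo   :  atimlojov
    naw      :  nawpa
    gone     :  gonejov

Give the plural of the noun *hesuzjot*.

hesuzjotpa

The suffix is conditioned by the final sound: -pa when the stem ends in a consonant (*wetalot*, *naw*); -jov when the stem ends in a vowel (*atimlo*, *gone*).
The final sound of *hesuzjot* is /t/, which is a consonant, so the suffix is -pa, giving *hesuzjotpa*.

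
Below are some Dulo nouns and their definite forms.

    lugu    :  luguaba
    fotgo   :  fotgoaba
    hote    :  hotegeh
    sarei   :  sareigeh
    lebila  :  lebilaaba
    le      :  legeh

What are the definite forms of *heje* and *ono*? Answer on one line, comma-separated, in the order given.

Looking at the last vowel of each stem: -geh when the last vowel of the stem is a front vowel (*hote*, *sarei*, *le*); -aba when the last vowel of the stem is a back vowel (*lugu*, *fotgo*, *lebila*).
The last vowel of *heje* is /e/, which is a front vowel, so the suffix is -geh, giving *hejegeh*.
The last vowel of *ono* is /o/, which is a back vowel, so the suffix is -aba, giving *onoaba*.

hejegeh, onoaba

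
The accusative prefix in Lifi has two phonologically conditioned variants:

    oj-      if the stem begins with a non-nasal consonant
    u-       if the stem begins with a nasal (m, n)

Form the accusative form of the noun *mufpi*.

umufpi

*mufpi*: first consonant = /m/, a nasal → u- → *umufpi*.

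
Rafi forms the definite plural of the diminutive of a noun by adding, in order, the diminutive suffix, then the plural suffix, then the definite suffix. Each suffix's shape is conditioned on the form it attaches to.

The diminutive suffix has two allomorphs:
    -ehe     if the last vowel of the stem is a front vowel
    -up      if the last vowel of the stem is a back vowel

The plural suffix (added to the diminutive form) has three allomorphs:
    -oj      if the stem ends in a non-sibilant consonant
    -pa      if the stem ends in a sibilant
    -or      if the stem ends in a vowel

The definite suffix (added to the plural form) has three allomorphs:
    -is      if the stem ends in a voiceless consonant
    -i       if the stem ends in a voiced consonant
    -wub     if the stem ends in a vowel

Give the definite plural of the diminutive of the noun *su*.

*su*: last vowel = /u/, a back vowel → -up → *suup*.
The diminutive form *suup* — final sound /p/ (a non-sibilant consonant) → -oj → *suupoj*.
The final sound of the plural form *suupoj* is /j/, which is a voiced consonant, so the definite suffix is -i, giving *suupoji*.

suupoji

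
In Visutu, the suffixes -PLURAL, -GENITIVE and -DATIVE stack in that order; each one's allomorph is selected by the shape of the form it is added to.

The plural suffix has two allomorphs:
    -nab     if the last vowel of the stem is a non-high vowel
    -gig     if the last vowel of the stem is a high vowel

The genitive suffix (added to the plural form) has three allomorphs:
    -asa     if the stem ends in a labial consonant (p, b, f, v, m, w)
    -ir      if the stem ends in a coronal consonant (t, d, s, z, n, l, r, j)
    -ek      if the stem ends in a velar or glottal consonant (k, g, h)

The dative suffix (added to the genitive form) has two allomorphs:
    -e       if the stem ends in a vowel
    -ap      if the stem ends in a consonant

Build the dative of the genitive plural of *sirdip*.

sirdipgigekap

*sirdip*: last vowel = /i/, a high vowel → -gig → *sirdipgig*.
The final consonant of the plural form *sirdipgig* is /g/, which is velar/glottal, so the genitive suffix is -ek, giving *sirdipgigek*.
The final sound of the genitive form *sirdipgigek* is /k/, which is a consonant, so the dative suffix is -ap, giving *sirdipgigekap*.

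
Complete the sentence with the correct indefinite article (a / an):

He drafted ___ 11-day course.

The indefinite article is chosen by the initial *sound* of the following word, not its spelling.
The number *11* is spoken "eleven", beginning with /ɪˈlɛvən/ — a vowel sound.
So the article is *an*: He drafted an 11-day course.

an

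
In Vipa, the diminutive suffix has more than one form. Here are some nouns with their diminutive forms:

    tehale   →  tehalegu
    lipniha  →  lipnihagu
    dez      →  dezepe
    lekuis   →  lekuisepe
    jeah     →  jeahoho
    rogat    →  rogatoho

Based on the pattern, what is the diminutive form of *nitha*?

The pattern is sibilance of the final sound: -epe when the stem ends in a sibilant (*dez*, *lekuis*); -oho when the stem ends in a non-sibilant consonant (*jeah*, *rogat*); -gu when the stem ends in a vowel (*tehale*, *lipniha*).
The final sound of *nitha* is /a/, which is a vowel, so the suffix is -gu, giving *nithagu*.

nithagu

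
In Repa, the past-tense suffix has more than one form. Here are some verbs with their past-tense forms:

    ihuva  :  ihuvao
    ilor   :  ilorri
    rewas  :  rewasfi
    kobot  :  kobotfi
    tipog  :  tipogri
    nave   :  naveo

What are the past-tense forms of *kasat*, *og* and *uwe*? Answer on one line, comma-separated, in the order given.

kasatfi, ogri, uweo

The suffix is conditioned by the final sound: -fi when the stem ends in a voiceless consonant (*rewas*, *kobot*); -ri when the stem ends in a voiced consonant (*ilor*, *tipog*); -o when the stem ends in a vowel (*ihuva*, *nave*).
The final sound of *kasat* is /t/, which is a voiceless consonant, so the suffix is -fi, giving *kasatfi*.
The final sound of *og* is /g/, which is a voiced consonant, so the suffix is -ri, giving *ogri*.
*uwe*: final sound = /e/, a vowel → -o → *uweo*.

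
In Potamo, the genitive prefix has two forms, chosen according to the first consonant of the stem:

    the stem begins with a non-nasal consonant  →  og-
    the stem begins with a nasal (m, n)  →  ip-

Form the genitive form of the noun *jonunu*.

ogjonunu

*jonunu*: first consonant = /j/, non-nasal → og- → *ogjonunu*.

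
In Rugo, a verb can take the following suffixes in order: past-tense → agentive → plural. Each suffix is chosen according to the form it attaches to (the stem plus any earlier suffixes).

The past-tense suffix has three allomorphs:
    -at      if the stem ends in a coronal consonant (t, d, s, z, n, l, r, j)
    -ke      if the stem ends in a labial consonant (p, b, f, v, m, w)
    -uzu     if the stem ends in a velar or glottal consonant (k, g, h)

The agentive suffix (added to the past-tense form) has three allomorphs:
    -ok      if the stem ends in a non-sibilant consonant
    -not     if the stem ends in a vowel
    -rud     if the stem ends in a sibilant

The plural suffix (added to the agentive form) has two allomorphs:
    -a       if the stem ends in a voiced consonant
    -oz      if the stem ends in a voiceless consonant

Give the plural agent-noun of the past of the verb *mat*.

*mat* — final consonant /t/ (coronal) → -at → *matat*.
The past-tense form *matat* — final sound /t/ (a non-sibilant consonant) → -ok → *matatok*.
The agentive form *matatok* — final consonant /k/ (voiceless) → -oz → *matatokoz*.

matatokoz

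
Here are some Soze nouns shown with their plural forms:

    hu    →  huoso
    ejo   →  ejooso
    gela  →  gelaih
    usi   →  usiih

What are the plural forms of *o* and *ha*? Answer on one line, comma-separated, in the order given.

ooso, haih

The alternation tracks the last vowel of the stem — -oso when the last vowel of the stem is a rounded vowel (*hu*, *ejo*); -ih when the last vowel of the stem is an unrounded vowel (*gela*, *usi*).
Since the last vowel of *o* is /o/ (a rounded vowel), it takes -oso, giving *ooso*.
*ha*: last vowel = /a/, an unrounded vowel → -ih → *haih*.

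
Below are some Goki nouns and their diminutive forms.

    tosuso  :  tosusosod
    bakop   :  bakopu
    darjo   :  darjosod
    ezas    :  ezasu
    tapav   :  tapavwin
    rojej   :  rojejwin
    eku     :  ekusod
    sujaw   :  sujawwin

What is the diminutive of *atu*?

The pattern is voicing of the final sound: -u when the stem ends in a voiceless consonant (*bakop*, *ezas*); -win when the stem ends in a voiced consonant (*tapav*, *rojej*, *sujaw*); -sod when the stem ends in a vowel (*tosuso*, *darjo*, *eku*).
*atu*: final sound = /u/, a vowel → -sod → *atusod*.

atusod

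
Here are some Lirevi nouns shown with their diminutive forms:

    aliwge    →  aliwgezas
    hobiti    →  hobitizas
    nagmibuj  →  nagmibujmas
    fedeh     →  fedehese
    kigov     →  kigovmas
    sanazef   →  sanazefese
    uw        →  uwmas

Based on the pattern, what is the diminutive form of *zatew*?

zatewmas

The pattern is voicing of the final sound: -ese when the stem ends in a voiceless consonant (*fedeh*, *sanazef*); -mas when the stem ends in a voiced consonant (*nagmibuj*, *kigov*, *uw*); -zas when the stem ends in a vowel (*aliwge*, *hobiti*).
*zatew*: final sound = /w/, a voiced consonant → -mas → *zatewmas*.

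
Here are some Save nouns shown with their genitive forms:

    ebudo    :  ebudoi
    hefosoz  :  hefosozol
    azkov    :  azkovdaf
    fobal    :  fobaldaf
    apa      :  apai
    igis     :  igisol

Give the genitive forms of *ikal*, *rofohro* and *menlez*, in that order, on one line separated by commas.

The alternation tracks the final sound of the stem — -ol when the stem ends in a sibilant (*hefosoz*, *igis*); -daf when the stem ends in a non-sibilant consonant (*azkov*, *fobal*); -i when the stem ends in a vowel (*ebudo*, *apa*).
Since the final sound of *ikal* is /l/ (a non-sibilant consonant), it takes -daf, giving *ikaldaf*.
Since the final sound of *rofohro* is /o/ (a vowel), it takes -i, giving *rofohroi*.
*menlez* — final sound /z/ (a sibilant) → -ol → *menlezol*.

ikaldaf, rofohroi, menlezol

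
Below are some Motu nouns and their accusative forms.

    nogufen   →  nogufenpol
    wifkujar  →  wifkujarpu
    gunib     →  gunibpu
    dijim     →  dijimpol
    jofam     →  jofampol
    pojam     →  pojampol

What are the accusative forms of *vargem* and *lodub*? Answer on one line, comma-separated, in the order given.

vargempol, lodubpu

The pattern is nasality of the final consonant: -pol when the stem ends in a nasal (*nogufen*, *dijim*, *jofam*, *pojam*); -pu when the stem ends in a non-nasal consonant (*wifkujar*, *gunib*).
*vargem* — final consonant /m/ (a nasal) → -pol → *vargempol*.
*lodub*: final consonant = /b/, non-nasal → -pu → *lodubpu*.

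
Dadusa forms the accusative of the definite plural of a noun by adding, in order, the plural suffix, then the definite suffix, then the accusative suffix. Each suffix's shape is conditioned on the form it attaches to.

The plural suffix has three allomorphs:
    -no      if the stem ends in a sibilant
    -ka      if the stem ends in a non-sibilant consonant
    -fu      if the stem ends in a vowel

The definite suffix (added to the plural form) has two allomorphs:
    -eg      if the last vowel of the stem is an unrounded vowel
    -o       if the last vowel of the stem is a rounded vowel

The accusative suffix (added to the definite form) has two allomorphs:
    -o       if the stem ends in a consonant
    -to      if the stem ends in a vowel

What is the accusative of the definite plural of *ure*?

*ure*: final sound = /e/, a vowel → -fu → *urefu*.
The last vowel of the plural form *urefu* is /u/, which is a rounded vowel, so the definite suffix is -o, giving *urefuo*.
Since the final sound of the definite form *urefuo* is /o/ (a vowel), it takes -to, giving *urefuoto*.

urefuoto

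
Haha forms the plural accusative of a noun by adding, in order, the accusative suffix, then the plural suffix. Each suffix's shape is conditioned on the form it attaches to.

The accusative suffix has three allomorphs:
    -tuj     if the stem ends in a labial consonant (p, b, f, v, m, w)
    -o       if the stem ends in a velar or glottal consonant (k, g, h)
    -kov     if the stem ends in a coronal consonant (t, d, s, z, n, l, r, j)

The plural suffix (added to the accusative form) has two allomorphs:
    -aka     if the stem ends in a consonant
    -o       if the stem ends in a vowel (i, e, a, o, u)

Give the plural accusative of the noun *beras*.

Since the final consonant of *beras* is /s/ (coronal), it takes -kov, giving *beraskov*.
Since the final sound of the accusative form *beraskov* is /v/ (a consonant), it takes -aka, giving *beraskovaka*.

beraskovaka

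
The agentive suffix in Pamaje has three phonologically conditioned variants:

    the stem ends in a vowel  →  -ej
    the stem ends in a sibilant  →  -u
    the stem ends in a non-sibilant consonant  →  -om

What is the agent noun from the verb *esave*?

*esave*: final sound = /e/, a vowel → -ej → *esaveej*.

esaveej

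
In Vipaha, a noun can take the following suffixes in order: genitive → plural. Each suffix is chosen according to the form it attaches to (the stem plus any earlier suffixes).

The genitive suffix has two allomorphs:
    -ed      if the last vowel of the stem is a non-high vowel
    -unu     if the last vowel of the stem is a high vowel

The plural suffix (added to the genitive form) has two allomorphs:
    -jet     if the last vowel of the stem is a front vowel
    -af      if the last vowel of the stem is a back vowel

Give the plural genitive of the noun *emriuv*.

The last vowel of *emriuv* is /u/, which is a high vowel, so the genitive suffix is -unu, giving *emriuvunu*.
The genitive form *emriuvunu* — last vowel /u/ (a back vowel) → -af → *emriuvunuaf*.

emriuvunuaf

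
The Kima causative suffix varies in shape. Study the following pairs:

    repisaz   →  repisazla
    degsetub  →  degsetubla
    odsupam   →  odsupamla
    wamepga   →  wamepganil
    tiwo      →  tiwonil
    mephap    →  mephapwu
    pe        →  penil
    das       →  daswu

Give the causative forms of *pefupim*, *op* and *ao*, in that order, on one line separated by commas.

pefupimla, opwu, aonil

The alternation tracks the final sound of the stem — -wu when the stem ends in a voiceless consonant (*mephap*, *das*); -la when the stem ends in a voiced consonant (*repisaz*, *degsetub*, *odsupam*); -nil when the stem ends in a vowel (*wamepga*, *tiwo*, *pe*).
*pefupim*: final sound = /m/, a voiced consonant → -la → *pefupimla*.
The final sound of *op* is /p/, which is a voiceless consonant, so the suffix is -wu, giving *opwu*.
Since the final sound of *ao* is /o/ (a vowel), it takes -nil, giving *aonil*.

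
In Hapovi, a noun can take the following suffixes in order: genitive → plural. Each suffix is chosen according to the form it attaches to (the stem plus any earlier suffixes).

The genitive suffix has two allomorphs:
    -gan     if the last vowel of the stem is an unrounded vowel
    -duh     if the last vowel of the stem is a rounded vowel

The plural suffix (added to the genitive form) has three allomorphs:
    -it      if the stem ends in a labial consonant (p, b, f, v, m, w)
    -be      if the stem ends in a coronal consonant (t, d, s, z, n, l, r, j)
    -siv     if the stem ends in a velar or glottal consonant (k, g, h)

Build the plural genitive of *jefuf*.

*jefuf* — last vowel /u/ (a rounded vowel) → -duh → *jefufduh*.
The genitive form *jefufduh* — final consonant /h/ (velar/glottal) → -siv → *jefufduhsiv*.

jefufduhsiv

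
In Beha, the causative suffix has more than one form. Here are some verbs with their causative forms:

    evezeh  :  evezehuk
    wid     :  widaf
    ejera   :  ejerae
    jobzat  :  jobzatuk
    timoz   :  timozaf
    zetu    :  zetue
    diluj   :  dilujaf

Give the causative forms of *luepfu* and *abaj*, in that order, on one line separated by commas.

luepfue, abajaf

The suffix is conditioned by the final sound: -uk when the stem ends in a voiceless consonant (*evezeh*, *jobzat*); -af when the stem ends in a voiced consonant (*wid*, *timoz*, *diluj*); -e when the stem ends in a vowel (*ejera*, *zetu*).
Since the final sound of *luepfu* is /u/ (a vowel), it takes -e, giving *luepfue*.
The final sound of *abaj* is /j/, which is a voiced consonant, so the suffix is -af, giving *abajaf*.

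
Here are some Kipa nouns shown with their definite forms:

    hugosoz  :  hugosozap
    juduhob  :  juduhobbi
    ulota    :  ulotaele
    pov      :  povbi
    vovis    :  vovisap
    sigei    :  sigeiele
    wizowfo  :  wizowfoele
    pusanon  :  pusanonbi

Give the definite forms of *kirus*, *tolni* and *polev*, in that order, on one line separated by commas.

kirusap, tolniele, polevbi

The pattern is sibilance of the final sound: -ap when the stem ends in a sibilant (*hugosoz*, *vovis*); -bi when the stem ends in a non-sibilant consonant (*juduhob*, *pov*, *pusanon*); -ele when the stem ends in a vowel (*ulota*, *sigei*, *wizowfo*).
The final sound of *kirus* is /s/, which is a sibilant, so the suffix is -ap, giving *kirusap*.
The final sound of *tolni* is /i/, which is a vowel, so the suffix is -ele, giving *tolniele*.
Since the final sound of *polev* is /v/ (a non-sibilant consonant), it takes -bi, giving *polevbi*.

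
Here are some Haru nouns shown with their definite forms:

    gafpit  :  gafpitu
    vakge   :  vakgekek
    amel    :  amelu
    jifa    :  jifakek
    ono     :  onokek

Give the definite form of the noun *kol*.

kolu

The suffix is conditioned by the final sound: -u when the stem ends in a consonant (*gafpit*, *amel*); -kek when the stem ends in a vowel (*vakge*, *jifa*, *ono*).
*kol*: final sound = /l/, a consonant → -u → *kolu*.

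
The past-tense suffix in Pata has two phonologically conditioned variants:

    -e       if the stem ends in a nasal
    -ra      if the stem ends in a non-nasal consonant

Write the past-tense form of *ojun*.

ojune

*ojun*: final consonant = /n/, a nasal → -e → *ojune*.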